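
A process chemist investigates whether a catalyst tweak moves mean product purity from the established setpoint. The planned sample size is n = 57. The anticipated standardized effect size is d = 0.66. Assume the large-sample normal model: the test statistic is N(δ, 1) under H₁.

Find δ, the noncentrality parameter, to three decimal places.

δ ≈ 4.983

δ = d·√n = 0.66 × √57 = 4.9829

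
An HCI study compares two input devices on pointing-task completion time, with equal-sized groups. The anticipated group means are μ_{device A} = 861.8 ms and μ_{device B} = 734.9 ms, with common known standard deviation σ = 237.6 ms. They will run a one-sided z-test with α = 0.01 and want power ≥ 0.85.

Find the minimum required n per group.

n = 80 per group

Standardized effect: d = |μ_{device A} − μ_{device B}| / σ = |861.8 − 734.9| / 237.6 = 0.5341
Set Φ(δ − 2.326) = 0.85; then δ − 2.326 = Φ⁻¹(0.85) = 1.036, giving δ = 3.363.
δ = d·√(n/2) ⇒ n = 2(δ/d)² = 2 × (3.363 / 0.5341)² = 79.29.
Rounding up, n = 80 per group.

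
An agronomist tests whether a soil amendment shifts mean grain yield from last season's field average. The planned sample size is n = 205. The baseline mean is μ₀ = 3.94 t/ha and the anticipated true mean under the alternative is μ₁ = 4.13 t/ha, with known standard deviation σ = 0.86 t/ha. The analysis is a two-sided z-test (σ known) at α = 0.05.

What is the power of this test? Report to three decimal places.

Standardized effect: d = |μ₁ − μ₀| / σ = |4.13 − 3.94| / 0.86 = 0.2209
Noncentrality parameter: δ = d·√n = 0.2209 × √205 = 3.1632
Critical value for a two-sided test at α = 0.05: z_{α/2} = 1.960.
Power = Φ(δ − 1.960) + Φ(−δ − 1.960) = Φ(1.203) + Φ(-5.123) = 0.8856 + 0.0000 = 0.8856.

Power ≈ 0.886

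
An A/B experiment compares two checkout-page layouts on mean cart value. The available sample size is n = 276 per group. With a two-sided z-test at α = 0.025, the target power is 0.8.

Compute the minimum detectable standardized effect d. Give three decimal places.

d ≈ 0.262

Need Φ(δ − 2.241) = 0.8, so δ = 2.241 + 0.842 = 3.083.
(The second rejection-region term Φ(−δ − z_{α/2}) is negligible and dropped.)
δ = d·√(n/2) ⇒ d = δ/√(n/2) = 3.083/√(276/2) = 0.2624.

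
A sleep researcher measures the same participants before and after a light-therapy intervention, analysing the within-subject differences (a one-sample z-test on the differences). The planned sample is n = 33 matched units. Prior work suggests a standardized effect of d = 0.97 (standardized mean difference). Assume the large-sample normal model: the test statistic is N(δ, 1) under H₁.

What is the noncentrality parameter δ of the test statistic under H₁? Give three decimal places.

δ ≈ 5.572

δ = d·√n = 0.97 × √33 = 5.5722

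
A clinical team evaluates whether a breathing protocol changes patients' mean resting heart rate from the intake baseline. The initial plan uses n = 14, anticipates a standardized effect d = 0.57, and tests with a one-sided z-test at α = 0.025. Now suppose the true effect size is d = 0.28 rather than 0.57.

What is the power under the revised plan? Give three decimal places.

Power ≈ 0.181

With d = 0.28: δ = d·√n = 0.28 × √14 = 1.0477. Critical value z_{0.025} = 1.960.
Revised power = P(Z > 1.960 − δ) = Φ(-0.912) = 0.1808.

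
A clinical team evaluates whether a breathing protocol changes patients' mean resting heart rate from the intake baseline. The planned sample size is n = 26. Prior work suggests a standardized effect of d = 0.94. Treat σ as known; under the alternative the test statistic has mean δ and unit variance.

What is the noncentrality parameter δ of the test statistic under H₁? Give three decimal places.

δ = d·√n = 0.94 × √26 = 4.7931

δ ≈ 4.793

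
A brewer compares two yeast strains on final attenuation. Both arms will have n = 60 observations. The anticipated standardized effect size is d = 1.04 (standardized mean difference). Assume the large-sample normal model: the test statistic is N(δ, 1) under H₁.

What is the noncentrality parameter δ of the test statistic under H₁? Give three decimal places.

δ ≈ 5.696

The noncentrality parameter scales effect size by the design's sample-size factor: δ = d·√(n/2) = 1.04 × √(60/2) = 5.6963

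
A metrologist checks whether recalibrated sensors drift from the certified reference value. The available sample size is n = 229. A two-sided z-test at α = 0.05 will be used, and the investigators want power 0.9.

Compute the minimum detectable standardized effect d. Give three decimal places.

Need Φ(δ − 1.960) = 0.9, so δ = 1.960 + 1.282 = 3.242.
(The second rejection-region term Φ(−δ − z_{α/2}) is negligible and dropped.)
δ = d·√n ⇒ d = δ/√n = 3.242/√229 = 0.2142.

d ≈ 0.214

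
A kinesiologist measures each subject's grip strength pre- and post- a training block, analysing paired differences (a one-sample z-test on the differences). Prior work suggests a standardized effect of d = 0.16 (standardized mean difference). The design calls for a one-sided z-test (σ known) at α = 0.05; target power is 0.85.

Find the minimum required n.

n = 281

For power 0.85 need Φ(δ − z_{0.05}) = 0.85, so δ = z_{0.05} + z_{0.15} = 1.645 + 1.036 = 2.681.
δ = d·√n ⇒ n = (δ/d)² = (2.681 / 0.16)² = 280.83.
Round up to the next whole unit.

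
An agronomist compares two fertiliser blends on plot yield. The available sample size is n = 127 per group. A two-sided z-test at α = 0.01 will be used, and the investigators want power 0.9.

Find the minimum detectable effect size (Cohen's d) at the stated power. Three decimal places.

Required noncentrality: δ = z_{0.005} + z_{0.10} = 2.576 + 1.282 = 3.857.
(Lower-tail contribution to power is negligible for δ > 0.)
δ = d·√(n/2) ⇒ d = δ/√(n/2) = 3.857/√(127/2) = 0.4841.

d ≈ 0.484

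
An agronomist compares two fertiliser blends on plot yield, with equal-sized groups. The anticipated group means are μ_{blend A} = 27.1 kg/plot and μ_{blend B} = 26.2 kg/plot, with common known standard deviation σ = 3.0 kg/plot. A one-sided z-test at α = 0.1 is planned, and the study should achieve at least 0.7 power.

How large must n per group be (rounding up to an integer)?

n = 73 per group

Standardized effect: d = |μ_{blend A} − μ_{blend B}| / σ = |27.1 − 26.2| / 3.0 = 0.3000
Set Φ(δ − 1.282) = 0.7; then δ − 1.282 = Φ⁻¹(0.7) = 0.524, giving δ = 1.806.
δ = d·√(n/2) ⇒ n = 2(δ/d)² = 2 × (1.806 / 0.3000)² = 72.48.
Round up to the next whole unit.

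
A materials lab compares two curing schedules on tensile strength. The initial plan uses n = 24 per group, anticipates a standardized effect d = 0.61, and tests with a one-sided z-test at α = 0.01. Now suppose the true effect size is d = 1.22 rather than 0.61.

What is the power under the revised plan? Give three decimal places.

Power ≈ 0.971

With d = 1.22: δ = d·√(n/2) = 1.22 × √(24/2) = 4.2262. Critical value z_{0.01} = 2.326.
Revised power = Φ(δ − 2.326) = Φ(1.900) = 0.9713.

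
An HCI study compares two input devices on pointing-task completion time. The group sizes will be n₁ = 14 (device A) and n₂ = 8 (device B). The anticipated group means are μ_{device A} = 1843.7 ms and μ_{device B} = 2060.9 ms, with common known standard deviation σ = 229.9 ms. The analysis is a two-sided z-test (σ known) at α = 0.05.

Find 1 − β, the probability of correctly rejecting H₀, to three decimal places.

Power ≈ 0.568

Standardized effect: d = |μ_{device A} − μ_{device B}| / σ = |1843.7 − 2060.9| / 229.9 = 0.9448
Noncentrality parameter: δ = d / √(1/n₁ + 1/n₂) = 0.9448 / √(1/14 + 1/8) = 2.1317
Two-sided α = 0.05 → critical value z_{0.025} = 1.960.
Power = Φ(δ − 1.960) + Φ(−δ − 1.960) = Φ(0.172) + Φ(-4.092) = 0.5682 + 0.0000 = 0.5682.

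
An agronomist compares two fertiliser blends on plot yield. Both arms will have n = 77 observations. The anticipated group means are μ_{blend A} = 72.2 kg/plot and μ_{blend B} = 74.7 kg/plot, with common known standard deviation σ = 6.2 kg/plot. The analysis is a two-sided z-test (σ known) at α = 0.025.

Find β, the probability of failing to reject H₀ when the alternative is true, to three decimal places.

Standardized effect: d = |μ_{blend A} − μ_{blend B}| / σ = |72.2 − 74.7| / 6.2 = 0.4032
Noncentrality parameter: δ = d·√(n/2) = 0.4032 × √(77/2) = 2.5020
Two-sided α = 0.025 → critical value z_{0.0125} = 2.241.
Power = Φ(δ − 2.241) + Φ(−δ − 2.241) = Φ(0.261) + Φ(-4.743) = 0.6028 + 0.0000 = 0.6028.
Type II error: β = 1 − power = 1 − 0.6028 = 0.3972.

β ≈ 0.397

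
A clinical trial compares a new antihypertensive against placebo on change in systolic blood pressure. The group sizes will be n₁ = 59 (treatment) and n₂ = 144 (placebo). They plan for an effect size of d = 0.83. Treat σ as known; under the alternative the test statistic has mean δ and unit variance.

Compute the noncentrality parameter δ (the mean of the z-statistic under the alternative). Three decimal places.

δ ≈ 5.370

The noncentrality parameter scales effect size by the design's sample-size factor: δ = d / √(1/n₁ + 1/n₂) = 0.83 / √(1/59 + 1/144) = 5.3695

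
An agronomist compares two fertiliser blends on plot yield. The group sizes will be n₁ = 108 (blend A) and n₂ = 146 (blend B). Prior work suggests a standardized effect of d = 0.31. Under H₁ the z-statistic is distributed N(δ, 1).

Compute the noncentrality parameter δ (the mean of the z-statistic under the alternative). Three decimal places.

δ = d / √(1/n₁ + 1/n₂) = 0.31 / √(1/108 + 1/146) = 2.4425

δ ≈ 2.442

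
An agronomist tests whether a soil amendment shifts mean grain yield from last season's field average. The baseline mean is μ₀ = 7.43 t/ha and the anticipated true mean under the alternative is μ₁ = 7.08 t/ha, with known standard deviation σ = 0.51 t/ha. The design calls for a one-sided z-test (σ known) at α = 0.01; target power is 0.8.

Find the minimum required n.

Standardized effect: d = |μ₁ − μ₀| / σ = |7.08 − 7.43| / 0.51 = 0.6863
Set Φ(δ − 2.326) = 0.8; then δ − 2.326 = Φ⁻¹(0.8) = 0.842, giving δ = 3.168.
δ = d·√n ⇒ n = (δ/d)² = (3.168 / 0.6863)² = 21.31.
Rounding up, n = 22.

n = 22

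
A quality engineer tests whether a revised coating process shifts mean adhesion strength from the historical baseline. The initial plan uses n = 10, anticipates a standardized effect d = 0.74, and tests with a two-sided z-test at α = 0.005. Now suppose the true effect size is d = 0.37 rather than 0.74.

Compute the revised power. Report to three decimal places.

Power ≈ 0.051

With d = 0.37: δ = d·√n = 0.37 × √10 = 1.1700. Critical value z_{0.0025} = 2.807.
Revised power = Φ(δ − 2.807) + Φ(−δ − 2.807) = Φ(-1.637) + Φ(-3.977) = 0.0508 + 0.0000 = 0.0509.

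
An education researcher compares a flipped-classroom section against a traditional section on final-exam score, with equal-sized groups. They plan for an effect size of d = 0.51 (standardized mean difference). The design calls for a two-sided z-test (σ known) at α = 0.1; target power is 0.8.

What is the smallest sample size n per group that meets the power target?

n = 48 per group

For power 0.8 need Φ(δ − z_{0.05}) = 0.8, so δ = z_{0.05} + z_{0.20} = 1.645 + 0.842 = 2.486.
(The Φ(−δ − z_{α/2}) term is vanishingly small for δ > 0 and is dropped in the standard sample-size formula.)
δ = d·√(n/2) ⇒ n = 2(δ/d)² = 2 × (2.486 / 0.51)² = 47.54.
Round up to the next whole unit.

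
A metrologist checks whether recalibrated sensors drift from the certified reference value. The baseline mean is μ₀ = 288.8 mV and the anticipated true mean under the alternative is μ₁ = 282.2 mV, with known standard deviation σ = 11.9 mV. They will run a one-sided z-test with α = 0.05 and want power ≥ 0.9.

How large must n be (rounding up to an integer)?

n = 28

Standardized effect: d = |μ₁ − μ₀| / σ = |282.2 − 288.8| / 11.9 = 0.5546
Set Φ(δ − 1.645) = 0.9; then δ − 1.645 = Φ⁻¹(0.9) = 1.282, giving δ = 2.926.
δ = d·√n ⇒ n = (δ/d)² = (2.926 / 0.5546)² = 27.84.
Rounding up, n = 28.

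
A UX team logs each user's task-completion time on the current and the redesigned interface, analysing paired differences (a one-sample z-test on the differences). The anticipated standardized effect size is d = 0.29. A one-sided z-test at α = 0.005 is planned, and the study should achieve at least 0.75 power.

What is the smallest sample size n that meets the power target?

n = 126

Set Φ(δ − 2.576) = 0.75; then δ − 2.576 = Φ⁻¹(0.75) = 0.674, giving δ = 3.250.
δ = d·√n ⇒ n = (δ/d)² = (3.250 / 0.29)² = 125.62.
Round up to the next whole unit.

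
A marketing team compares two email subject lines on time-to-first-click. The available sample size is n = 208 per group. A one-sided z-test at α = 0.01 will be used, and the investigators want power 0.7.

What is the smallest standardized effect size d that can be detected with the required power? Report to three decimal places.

Required noncentrality: δ = z_{0.01} + z_{0.30} = 2.326 + 0.524 = 2.851.
δ = d·√(n/2) ⇒ d = δ/√(n/2) = 2.851/√(208/2) = 0.2795.

d ≈ 0.280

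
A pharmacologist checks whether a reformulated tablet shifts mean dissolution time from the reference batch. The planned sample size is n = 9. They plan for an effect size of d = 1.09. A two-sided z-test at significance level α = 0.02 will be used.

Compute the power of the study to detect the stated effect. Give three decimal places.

Noncentrality parameter: δ = d·√n = 1.09 × √9 = 3.2700
Critical value for a two-sided test at α = 0.02: z_{α/2} = 2.326.
Power = Φ(δ − 2.326) + Φ(−δ − 2.326) = Φ(0.944) + Φ(-5.596) = 0.8273 + 0.0000 = 0.8273.

Power ≈ 0.827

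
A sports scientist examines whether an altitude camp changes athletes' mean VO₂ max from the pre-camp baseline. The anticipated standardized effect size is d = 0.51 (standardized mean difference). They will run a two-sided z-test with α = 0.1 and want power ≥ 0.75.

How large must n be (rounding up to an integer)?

For power 0.75 need Φ(δ − z_{0.05}) = 0.75, so δ = z_{0.05} + z_{0.25} = 1.645 + 0.674 = 2.319.
(The Φ(−δ − z_{α/2}) term is vanishingly small for δ > 0 and is dropped in the standard sample-size formula.)
δ = d·√n ⇒ n = (δ/d)² = (2.319 / 0.51)² = 20.68.
Rounding up, n = 21.

n = 21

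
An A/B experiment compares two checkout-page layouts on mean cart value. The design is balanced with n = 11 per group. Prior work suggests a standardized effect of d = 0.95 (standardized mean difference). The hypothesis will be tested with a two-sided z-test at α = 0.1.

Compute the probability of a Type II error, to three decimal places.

β ≈ 0.280

Noncentrality parameter: δ = d·√(n/2) = 0.95 × √(11/2) = 2.2279
Critical value for a two-sided test at α = 0.1: z_{α/2} = 1.645.
Power = Φ(δ − 1.645) + Φ(−δ − 1.645) = Φ(0.583) + Φ(-3.873) = 0.7201 + 0.0001 = 0.7201.
Type II error: β = 1 − power = 1 − 0.7201 = 0.2799.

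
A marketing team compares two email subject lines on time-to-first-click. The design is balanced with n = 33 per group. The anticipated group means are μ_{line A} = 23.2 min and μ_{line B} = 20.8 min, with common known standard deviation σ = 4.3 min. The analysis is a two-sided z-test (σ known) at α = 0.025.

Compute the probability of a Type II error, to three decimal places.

β ≈ 0.490

Standardized effect: d = |μ_{line A} − μ_{line B}| / σ = |23.2 − 20.8| / 4.3 = 0.5581
Noncentrality parameter: δ = d·√(n/2) = 0.5581 × √(33/2) = 2.2672
Critical value for a two-sided test at α = 0.025: z_{α/2} = 2.241.
Power = Φ(δ − 2.241) + Φ(−δ − 2.241) = Φ(0.026) + Φ(-4.509) = 0.5103 + 0.0000 = 0.5103.
Type II error: β = 1 − power = 1 − 0.5103 = 0.4897.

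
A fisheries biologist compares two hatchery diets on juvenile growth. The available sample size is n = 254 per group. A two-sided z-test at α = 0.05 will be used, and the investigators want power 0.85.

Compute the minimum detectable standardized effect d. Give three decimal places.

d ≈ 0.266

Need Φ(δ − 1.960) = 0.85, so δ = 1.960 + 1.036 = 2.996.
(Lower-tail contribution to power is negligible for δ > 0.)
δ = d·√(n/2) ⇒ d = δ/√(n/2) = 2.996/√(254/2) = 0.2659.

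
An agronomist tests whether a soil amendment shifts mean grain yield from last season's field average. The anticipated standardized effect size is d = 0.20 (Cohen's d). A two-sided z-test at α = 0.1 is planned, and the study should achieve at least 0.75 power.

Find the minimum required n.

For power 0.75 need Φ(δ − z_{0.05}) = 0.75, so δ = z_{0.05} + z_{0.25} = 1.645 + 0.674 = 2.319.
(The Φ(−δ − z_{α/2}) term is vanishingly small for δ > 0 and is dropped in the standard sample-size formula.)
δ = d·√n ⇒ n = (δ/d)² = (2.319 / 0.20)² = 134.48.
Rounding up, n = 135.

n = 135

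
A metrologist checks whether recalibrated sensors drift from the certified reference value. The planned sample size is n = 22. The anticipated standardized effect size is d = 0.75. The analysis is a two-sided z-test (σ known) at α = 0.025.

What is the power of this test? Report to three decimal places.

Noncentrality parameter: δ = d·√n = 0.75 × √22 = 3.5178
Critical value for a two-sided test at α = 0.025: z_{α/2} = 2.241.
Power = Φ(δ − 2.241) + Φ(−δ − 2.241) = Φ(1.276) + Φ(-5.759) = 0.8991 + 0.0000 = 0.8991.

Power ≈ 0.899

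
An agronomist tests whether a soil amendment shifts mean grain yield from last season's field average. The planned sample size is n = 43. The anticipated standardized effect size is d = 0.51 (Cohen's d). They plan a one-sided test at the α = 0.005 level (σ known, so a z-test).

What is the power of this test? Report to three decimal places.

Power ≈ 0.779

Noncentrality parameter: δ = d·√n = 0.51 × √43 = 3.3443
Critical value for a one-sided test at α = 0.005: z_α = 2.576.
Power = P(Z > 2.576 − δ) = Φ(0.768) = 0.7789.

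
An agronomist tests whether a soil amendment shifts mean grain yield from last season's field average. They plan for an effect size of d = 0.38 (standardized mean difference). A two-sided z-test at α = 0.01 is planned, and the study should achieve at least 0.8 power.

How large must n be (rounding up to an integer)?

Set Φ(δ − 2.576) = 0.8; then δ − 2.576 = Φ⁻¹(0.8) = 0.842, giving δ = 3.417.
(For δ > 0 the lower-tail rejection region contributes negligibly to power, so the one-term inversion is standard.)
δ = d·√n ⇒ n = (δ/d)² = (3.417 / 0.38)² = 80.88.
Rounding up, n = 81.

n = 81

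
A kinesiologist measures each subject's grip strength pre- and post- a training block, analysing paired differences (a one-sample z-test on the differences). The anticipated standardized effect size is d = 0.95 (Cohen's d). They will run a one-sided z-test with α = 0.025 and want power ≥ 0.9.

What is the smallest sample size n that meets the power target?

Set Φ(δ − 1.960) = 0.9; then δ − 1.960 = Φ⁻¹(0.9) = 1.282, giving δ = 3.242.
δ = d·√n ⇒ n = (δ/d)² = (3.242 / 0.95)² = 11.64.
Round up to the next whole unit.

n = 12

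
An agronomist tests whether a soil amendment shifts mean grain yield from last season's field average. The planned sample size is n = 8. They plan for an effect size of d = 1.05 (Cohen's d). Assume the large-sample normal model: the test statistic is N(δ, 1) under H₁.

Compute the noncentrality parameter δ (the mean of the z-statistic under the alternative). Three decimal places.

The noncentrality parameter scales effect size by the design's sample-size factor: δ = d·√n = 1.05 × √8 = 2.9698

δ ≈ 2.970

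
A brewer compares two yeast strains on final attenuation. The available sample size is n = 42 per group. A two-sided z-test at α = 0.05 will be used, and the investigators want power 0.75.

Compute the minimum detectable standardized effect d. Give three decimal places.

d ≈ 0.575

Required noncentrality: δ = z_{0.025} + z_{0.25} = 1.960 + 0.674 = 2.634.
(The second rejection-region term Φ(−δ − z_{α/2}) is negligible and dropped.)
δ = d·√(n/2) ⇒ d = δ/√(n/2) = 2.634/√(42/2) = 0.5749.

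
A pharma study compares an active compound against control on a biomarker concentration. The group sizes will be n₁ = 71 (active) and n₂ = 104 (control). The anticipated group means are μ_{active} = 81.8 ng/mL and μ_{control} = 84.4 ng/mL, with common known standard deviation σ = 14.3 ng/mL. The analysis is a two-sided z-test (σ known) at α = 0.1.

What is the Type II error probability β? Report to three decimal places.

Standardized effect: d = |μ_{active} − μ_{control}| / σ = |81.8 − 84.4| / 14.3 = 0.1818
Noncentrality parameter: δ = d / √(1/n₁ + 1/n₂) = 0.1818 / √(1/71 + 1/104) = 1.1810
Critical value for a two-sided test at α = 0.1: z_{α/2} = 1.645.
Power = Φ(δ − 1.645) + Φ(−δ − 1.645) = Φ(-0.464) + Φ(-2.826) = 0.3214 + 0.0024 = 0.3237.
Type II error: β = 1 − power = 1 − 0.3237 = 0.6763.

β ≈ 0.676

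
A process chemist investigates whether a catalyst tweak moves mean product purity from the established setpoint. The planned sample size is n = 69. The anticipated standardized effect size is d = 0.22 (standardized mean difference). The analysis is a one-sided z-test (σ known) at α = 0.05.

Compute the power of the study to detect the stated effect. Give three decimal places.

Noncentrality parameter: δ = d·√n = 0.22 × √69 = 1.8275
Critical value for a one-sided test at α = 0.05: z_α = 1.645.
Power = P(Z > 1.645 − δ) = Φ(0.183) = 0.5724.

Power ≈ 0.572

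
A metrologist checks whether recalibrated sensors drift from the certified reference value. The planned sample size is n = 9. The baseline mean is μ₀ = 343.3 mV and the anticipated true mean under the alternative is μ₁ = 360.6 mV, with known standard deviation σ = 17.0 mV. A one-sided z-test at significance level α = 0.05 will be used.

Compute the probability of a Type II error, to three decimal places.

β ≈ 0.080

Standardized effect: d = |μ₁ − μ₀| / σ = |360.6 − 343.3| / 17.0 = 1.0176
Noncentrality parameter: δ = d·√n = 1.0176 × √9 = 3.0529
Critical value for a one-sided test at α = 0.05: z_α = 1.645.
Power = Φ(δ − 1.645) = Φ(1.408) = 0.9204.
Type II error: β = 1 − power = 1 − 0.9204 = 0.0796.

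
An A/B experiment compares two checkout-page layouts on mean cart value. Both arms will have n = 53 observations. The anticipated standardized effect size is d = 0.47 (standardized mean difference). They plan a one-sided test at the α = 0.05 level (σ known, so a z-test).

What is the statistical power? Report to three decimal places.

Power ≈ 0.781

Noncentrality parameter: δ = d·√(n/2) = 0.47 × √(53/2) = 2.4195
One-sided α = 0.05 → critical value z_{0.05} = 1.645.
Power = P(Z > 1.645 − δ) = Φ(0.775) = 0.7807.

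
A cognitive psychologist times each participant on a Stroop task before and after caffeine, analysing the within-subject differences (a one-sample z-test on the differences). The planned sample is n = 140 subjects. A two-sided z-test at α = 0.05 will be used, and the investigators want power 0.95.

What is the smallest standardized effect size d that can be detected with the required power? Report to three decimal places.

Need Φ(δ − 1.960) = 0.95, so δ = 1.960 + 1.645 = 3.605.
(Lower-tail contribution to power is negligible for δ > 0.)
δ = d·√n ⇒ d = δ/√n = 3.605/√140 = 0.3047.

d ≈ 0.305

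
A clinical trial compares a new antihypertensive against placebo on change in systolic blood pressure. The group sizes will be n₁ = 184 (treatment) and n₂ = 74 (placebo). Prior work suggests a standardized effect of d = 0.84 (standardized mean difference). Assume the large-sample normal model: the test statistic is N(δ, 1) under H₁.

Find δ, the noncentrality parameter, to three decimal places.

δ = d / √(1/n₁ + 1/n₂) = 0.84 / √(1/184 + 1/74) = 6.1023

δ ≈ 6.102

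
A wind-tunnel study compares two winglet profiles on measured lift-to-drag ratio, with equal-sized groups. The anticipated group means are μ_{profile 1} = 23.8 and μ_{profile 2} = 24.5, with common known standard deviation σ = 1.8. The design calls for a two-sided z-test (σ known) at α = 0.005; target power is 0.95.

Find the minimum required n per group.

n = 263 per group

Standardized effect: d = |μ_{profile 1} − μ_{profile 2}| / σ = |23.8 − 24.5| / 1.8 = 0.3889
For power 0.95 need Φ(δ − z_{0.0025}) = 0.95, so δ = z_{0.0025} + z_{0.05} = 2.807 + 1.645 = 4.452.
(The Φ(−δ − z_{α/2}) term is vanishingly small for δ > 0 and is dropped in the standard sample-size formula.)
δ = d·√(n/2) ⇒ n = 2(δ/d)² = 2 × (4.452 / 0.3889)² = 262.10.
Round up to the next whole unit.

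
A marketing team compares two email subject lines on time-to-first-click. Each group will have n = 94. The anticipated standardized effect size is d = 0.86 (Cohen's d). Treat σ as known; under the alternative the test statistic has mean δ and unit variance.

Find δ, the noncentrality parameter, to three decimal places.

δ ≈ 5.896

δ = d·√(n/2) = 0.86 × √(94/2) = 5.8959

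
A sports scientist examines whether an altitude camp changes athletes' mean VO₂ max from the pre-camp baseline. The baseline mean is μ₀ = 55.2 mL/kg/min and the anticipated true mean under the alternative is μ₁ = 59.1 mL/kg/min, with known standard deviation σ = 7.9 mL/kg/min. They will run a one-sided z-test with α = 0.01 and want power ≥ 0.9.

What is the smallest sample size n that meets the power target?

n = 54

Standardized effect: d = |μ₁ − μ₀| / σ = |59.1 − 55.2| / 7.9 = 0.4937
Set Φ(δ − 2.326) = 0.9; then δ − 2.326 = Φ⁻¹(0.9) = 1.282, giving δ = 3.608.
δ = d·√n ⇒ n = (δ/d)² = (3.608 / 0.4937)² = 53.41.
Rounding up, n = 54.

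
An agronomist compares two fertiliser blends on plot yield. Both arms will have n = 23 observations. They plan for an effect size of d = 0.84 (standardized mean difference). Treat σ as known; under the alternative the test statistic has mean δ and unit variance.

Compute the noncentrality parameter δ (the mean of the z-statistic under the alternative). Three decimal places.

δ ≈ 2.849

The noncentrality parameter scales effect size by the design's sample-size factor: δ = d·√(n/2) = 0.84 × √(23/2) = 2.8486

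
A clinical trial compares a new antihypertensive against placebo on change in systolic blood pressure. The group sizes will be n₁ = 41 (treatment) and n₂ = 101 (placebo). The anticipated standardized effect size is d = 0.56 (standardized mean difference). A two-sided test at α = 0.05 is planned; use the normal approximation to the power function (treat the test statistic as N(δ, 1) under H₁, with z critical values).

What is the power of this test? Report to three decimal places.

Noncentrality parameter: δ = d / √(1/n₁ + 1/n₂) = 0.56 / √(1/41 + 1/101) = 3.0241
Two-sided α = 0.05 → critical value z_{0.025} = 1.960.
Power = Φ(δ − 1.960) + Φ(−δ − 1.960) = Φ(1.064) + Φ(-4.984) = 0.8564 + 0.0000 = 0.8564.

Power ≈ 0.856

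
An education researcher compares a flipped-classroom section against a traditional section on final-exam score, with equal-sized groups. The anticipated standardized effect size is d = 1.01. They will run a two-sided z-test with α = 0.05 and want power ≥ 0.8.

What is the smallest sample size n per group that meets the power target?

n = 16 per group

For power 0.8 need Φ(δ − z_{0.025}) = 0.8, so δ = z_{0.025} + z_{0.20} = 1.960 + 0.842 = 2.802.
(For δ > 0 the lower-tail rejection region contributes negligibly to power, so the one-term inversion is standard.)
δ = d·√(n/2) ⇒ n = 2(δ/d)² = 2 × (2.802 / 1.01)² = 15.39.
Round up to the next whole unit.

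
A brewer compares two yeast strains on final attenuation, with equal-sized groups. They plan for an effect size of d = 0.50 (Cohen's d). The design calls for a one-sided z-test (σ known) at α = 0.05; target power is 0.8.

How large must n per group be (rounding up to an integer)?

n = 50 per group

Set Φ(δ − 1.645) = 0.8; then δ − 1.645 = Φ⁻¹(0.8) = 0.842, giving δ = 2.486.
δ = d·√(n/2) ⇒ n = 2(δ/d)² = 2 × (2.486 / 0.50)² = 49.46.
Round up to the next whole unit.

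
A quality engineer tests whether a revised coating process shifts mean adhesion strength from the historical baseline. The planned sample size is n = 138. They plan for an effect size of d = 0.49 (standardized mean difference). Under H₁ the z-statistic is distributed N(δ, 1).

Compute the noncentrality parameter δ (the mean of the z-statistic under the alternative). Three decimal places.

δ = d·√n = 0.49 × √138 = 5.7562

δ ≈ 5.756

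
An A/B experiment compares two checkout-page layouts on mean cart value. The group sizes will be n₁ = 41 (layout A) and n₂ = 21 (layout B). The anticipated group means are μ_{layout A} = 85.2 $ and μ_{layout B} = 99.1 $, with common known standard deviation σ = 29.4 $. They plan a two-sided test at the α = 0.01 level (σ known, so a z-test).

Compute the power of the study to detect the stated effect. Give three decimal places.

Power ≈ 0.208

Standardized effect: d = |μ_{layout A} − μ_{layout B}| / σ = |85.2 − 99.1| / 29.4 = 0.4728
Noncentrality parameter: δ = d / √(1/n₁ + 1/n₂) = 0.4728 / √(1/41 + 1/21) = 1.7619
Two-sided α = 0.01 → critical value z_{0.005} = 2.576.
Power = Φ(δ − 2.576) + Φ(−δ − 2.576) = Φ(-0.814) + Φ(-4.338) = 0.2078 + 0.0000 = 0.2078.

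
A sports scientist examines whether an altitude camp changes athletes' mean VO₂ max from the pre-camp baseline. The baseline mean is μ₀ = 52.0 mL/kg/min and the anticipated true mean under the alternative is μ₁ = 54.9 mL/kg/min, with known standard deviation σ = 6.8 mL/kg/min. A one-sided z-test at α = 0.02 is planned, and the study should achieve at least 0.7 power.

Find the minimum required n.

n = 37

Standardized effect: d = |μ₁ − μ₀| / σ = |54.9 − 52.0| / 6.8 = 0.4265
Set Φ(δ − 2.054) = 0.7; then δ − 2.054 = Φ⁻¹(0.7) = 0.524, giving δ = 2.578.
δ = d·√n ⇒ n = (δ/d)² = (2.578 / 0.4265)² = 36.55.
Round up to the next whole unit.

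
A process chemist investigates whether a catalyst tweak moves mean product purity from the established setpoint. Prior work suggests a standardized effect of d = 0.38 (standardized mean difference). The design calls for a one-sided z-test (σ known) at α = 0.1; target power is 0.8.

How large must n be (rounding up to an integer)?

Set Φ(δ − 1.282) = 0.8; then δ − 1.282 = Φ⁻¹(0.8) = 0.842, giving δ = 2.123.
δ = d·√n ⇒ n = (δ/d)² = (2.123 / 0.38)² = 31.22.
Rounding up, n = 32.

n = 32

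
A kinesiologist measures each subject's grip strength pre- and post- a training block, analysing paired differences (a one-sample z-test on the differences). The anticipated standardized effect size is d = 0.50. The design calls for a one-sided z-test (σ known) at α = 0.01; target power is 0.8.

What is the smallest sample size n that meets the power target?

For power 0.8 need Φ(δ − z_{0.01}) = 0.8, so δ = z_{0.01} + z_{0.20} = 2.326 + 0.842 = 3.168.
δ = d·√n ⇒ n = (δ/d)² = (3.168 / 0.50)² = 40.14.
Rounding up, n = 41.

n = 41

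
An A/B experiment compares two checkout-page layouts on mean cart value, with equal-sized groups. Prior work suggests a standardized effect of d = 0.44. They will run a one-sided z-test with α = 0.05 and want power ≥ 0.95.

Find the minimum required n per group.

n = 112 per group

Set Φ(δ − 1.645) = 0.95; then δ − 1.645 = Φ⁻¹(0.95) = 1.645, giving δ = 3.290.
δ = d·√(n/2) ⇒ n = 2(δ/d)² = 2 × (3.290 / 0.44)² = 111.80.
Rounding up, n = 112 per group.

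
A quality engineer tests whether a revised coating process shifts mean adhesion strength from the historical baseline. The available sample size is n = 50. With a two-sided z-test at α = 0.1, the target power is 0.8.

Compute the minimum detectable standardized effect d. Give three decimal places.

d ≈ 0.352

Required noncentrality: δ = z_{0.05} + z_{0.20} = 1.645 + 0.842 = 2.486.
(Lower-tail contribution to power is negligible for δ > 0.)
δ = d·√n ⇒ d = δ/√n = 2.486/√50 = 0.3516.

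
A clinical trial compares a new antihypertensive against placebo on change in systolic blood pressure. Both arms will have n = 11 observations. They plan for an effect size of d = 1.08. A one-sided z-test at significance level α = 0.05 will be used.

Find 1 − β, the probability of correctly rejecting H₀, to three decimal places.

Noncentrality parameter: δ = d·√(n/2) = 1.08 × √(11/2) = 2.5328
One-sided α = 0.05 → critical value z_{0.05} = 1.645.
Power = Φ(δ − 1.645) = Φ(0.888) = 0.8127.

Power ≈ 0.813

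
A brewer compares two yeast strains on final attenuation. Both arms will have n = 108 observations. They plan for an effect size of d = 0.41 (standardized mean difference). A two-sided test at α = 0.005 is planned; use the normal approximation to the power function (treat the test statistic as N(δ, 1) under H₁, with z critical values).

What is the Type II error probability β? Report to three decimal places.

β ≈ 0.418

Noncentrality parameter: δ = d·√(n/2) = 0.41 × √(108/2) = 3.0129
Two-sided α = 0.005 → critical value z_{0.0025} = 2.807.
Power = Φ(δ − 2.807) + Φ(−δ − 2.807) = Φ(0.206) + Φ(-5.820) = 0.5815 + 0.0000 = 0.5815.
Type II error: β = 1 − power = 1 − 0.5815 = 0.4185.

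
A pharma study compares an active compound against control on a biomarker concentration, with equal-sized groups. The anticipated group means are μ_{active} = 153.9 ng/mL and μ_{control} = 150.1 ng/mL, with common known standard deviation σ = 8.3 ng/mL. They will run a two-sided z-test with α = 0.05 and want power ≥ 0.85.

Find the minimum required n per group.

Standardized effect: d = |μ_{active} − μ_{control}| / σ = |153.9 − 150.1| / 8.3 = 0.4578
For power 0.85 need Φ(δ − z_{0.025}) = 0.85, so δ = z_{0.025} + z_{0.15} = 1.960 + 1.036 = 2.996.
(For δ > 0 the lower-tail rejection region contributes negligibly to power, so the one-term inversion is standard.)
δ = d·√(n/2) ⇒ n = 2(δ/d)² = 2 × (2.996 / 0.4578)² = 85.67.
Round up to the next whole unit.

n = 86 per group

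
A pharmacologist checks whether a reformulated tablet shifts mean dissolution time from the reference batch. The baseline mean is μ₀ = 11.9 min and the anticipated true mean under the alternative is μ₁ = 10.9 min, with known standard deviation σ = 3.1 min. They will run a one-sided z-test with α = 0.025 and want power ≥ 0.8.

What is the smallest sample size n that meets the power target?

n = 76

Standardized effect: d = |μ₁ − μ₀| / σ = |10.9 − 11.9| / 3.1 = 0.3226
Set Φ(δ − 1.960) = 0.8; then δ − 1.960 = Φ⁻¹(0.8) = 0.842, giving δ = 2.802.
δ = d·√n ⇒ n = (δ/d)² = (2.802 / 0.3226)² = 75.43.
Round up to the next whole unit.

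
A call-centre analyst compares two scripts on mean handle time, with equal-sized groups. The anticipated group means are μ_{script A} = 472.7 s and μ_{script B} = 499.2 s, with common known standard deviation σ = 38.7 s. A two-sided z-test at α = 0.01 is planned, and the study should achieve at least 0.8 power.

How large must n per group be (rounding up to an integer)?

n = 50 per group

Standardized effect: d = |μ_{script A} − μ_{script B}| / σ = |472.7 − 499.2| / 38.7 = 0.6848
Set Φ(δ − 2.576) = 0.8; then δ − 2.576 = Φ⁻¹(0.8) = 0.842, giving δ = 3.417.
(Ignoring the negligible lower-tail rejection probability gives the usual closed-form inversion.)
δ = d·√(n/2) ⇒ n = 2(δ/d)² = 2 × (3.417 / 0.6848)² = 49.82.
Round up to the next whole unit.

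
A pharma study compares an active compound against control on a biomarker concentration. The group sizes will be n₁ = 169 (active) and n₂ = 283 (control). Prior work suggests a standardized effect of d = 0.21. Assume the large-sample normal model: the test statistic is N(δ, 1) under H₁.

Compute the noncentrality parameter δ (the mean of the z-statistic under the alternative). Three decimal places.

δ ≈ 2.160

δ = d / √(1/n₁ + 1/n₂) = 0.21 / √(1/169 + 1/283) = 2.1602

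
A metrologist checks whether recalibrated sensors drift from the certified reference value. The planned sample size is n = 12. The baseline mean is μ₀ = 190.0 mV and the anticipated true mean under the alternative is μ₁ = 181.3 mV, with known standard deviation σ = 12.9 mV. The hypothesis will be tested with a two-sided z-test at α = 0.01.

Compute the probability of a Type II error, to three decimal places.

Standardized effect: d = |μ₁ − μ₀| / σ = |181.3 − 190.0| / 12.9 = 0.6744
Noncentrality parameter: δ = d·√n = 0.6744 × √12 = 2.3363
Critical value for a two-sided test at α = 0.01: z_{α/2} = 2.576.
Power = Φ(δ − 2.576) + Φ(−δ − 2.576) = Φ(-0.240) + Φ(-4.912) = 0.4053 + 0.0000 = 0.4053.
Type II error: β = 1 − power = 1 − 0.4053 = 0.5947.

β ≈ 0.595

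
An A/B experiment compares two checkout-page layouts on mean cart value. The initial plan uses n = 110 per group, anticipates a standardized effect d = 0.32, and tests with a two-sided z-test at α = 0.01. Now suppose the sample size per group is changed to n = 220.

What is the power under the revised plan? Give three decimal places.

With n = 220 per group: δ = d·√(n/2) = 0.32 × √(220/2) = 3.3562. Critical value z_{0.005} = 2.576.
Revised power = Φ(δ − 2.576) + Φ(−δ − 2.576) = Φ(0.780) + Φ(-5.932) = 0.7824 + 0.0000 = 0.7824.

Power ≈ 0.782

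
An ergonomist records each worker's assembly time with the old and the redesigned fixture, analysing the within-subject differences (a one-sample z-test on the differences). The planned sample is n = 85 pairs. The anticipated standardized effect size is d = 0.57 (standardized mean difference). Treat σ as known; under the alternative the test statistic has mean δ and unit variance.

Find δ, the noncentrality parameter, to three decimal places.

δ = d·√n = 0.57 × √85 = 5.2551

δ ≈ 5.255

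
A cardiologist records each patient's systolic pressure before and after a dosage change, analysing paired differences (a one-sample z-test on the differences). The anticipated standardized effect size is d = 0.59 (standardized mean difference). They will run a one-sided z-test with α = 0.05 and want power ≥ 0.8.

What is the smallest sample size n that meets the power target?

n = 18

For power 0.8 need Φ(δ − z_{0.05}) = 0.8, so δ = z_{0.05} + z_{0.20} = 1.645 + 0.842 = 2.486.
δ = d·√n ⇒ n = (δ/d)² = (2.486 / 0.59)² = 17.76.
Rounding up, n = 18.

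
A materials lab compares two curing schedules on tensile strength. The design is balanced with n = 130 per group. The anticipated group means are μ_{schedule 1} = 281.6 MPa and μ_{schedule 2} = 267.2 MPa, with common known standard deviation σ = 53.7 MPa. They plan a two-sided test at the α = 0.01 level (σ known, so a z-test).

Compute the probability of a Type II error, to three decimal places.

β ≈ 0.661

Standardized effect: d = |μ_{schedule 1} − μ_{schedule 2}| / σ = |281.6 − 267.2| / 53.7 = 0.2682
Noncentrality parameter: λ = d·√(n/2) = 0.2682 × √(130/2) = 2.1619
Critical value for a two-sided test at α = 0.01: z_{α/2} = 2.576.
Power = Φ(λ − 2.576) + Φ(−λ − 2.576) = Φ(-0.414) + Φ(-4.738) = 0.3395 + 0.0000 = 0.3395.
Type II error: β = 1 − power = 1 − 0.3395 = 0.6605.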